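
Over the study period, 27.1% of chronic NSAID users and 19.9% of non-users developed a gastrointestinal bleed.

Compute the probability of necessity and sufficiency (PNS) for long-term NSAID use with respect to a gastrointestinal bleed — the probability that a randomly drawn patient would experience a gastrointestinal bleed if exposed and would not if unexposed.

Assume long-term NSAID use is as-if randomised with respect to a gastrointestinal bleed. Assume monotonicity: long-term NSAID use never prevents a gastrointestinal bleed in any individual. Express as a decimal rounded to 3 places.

PNS ≈ 0.072

p₁ = 0.271, p₀ = 0.199.
Under exogeneity and monotonicity, PNS = p₁ − p₀.
PNS = 0.271 − 0.199 = 0.072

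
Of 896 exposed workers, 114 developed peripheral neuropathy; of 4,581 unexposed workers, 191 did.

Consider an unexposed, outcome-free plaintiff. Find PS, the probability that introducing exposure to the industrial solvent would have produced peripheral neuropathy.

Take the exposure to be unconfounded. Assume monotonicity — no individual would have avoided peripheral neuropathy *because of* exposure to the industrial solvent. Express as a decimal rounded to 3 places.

p₁ = P(outcome | exposed) = 114/896 = 0.12723
p₀ = P(outcome | unexposed) = 191/4581 = 0.041694
Under exogeneity and monotonicity, PS = (p₁ − p₀) / (1 − p₀).
PS = (0.12723 − 0.041694) / (1 − 0.041694) = 0.085538 / 0.95831 ≈ 0.0893

PS ≈ 0.089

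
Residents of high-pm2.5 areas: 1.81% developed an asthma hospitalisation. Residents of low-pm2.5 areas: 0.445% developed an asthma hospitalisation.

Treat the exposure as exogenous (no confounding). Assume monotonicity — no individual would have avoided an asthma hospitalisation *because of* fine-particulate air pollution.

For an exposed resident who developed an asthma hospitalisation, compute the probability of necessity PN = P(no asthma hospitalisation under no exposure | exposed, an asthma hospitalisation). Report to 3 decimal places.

PN ≈ 0.754

p₁ = 0.0181, p₀ = 0.00445.
Under exogeneity and monotonicity, PN = (p₁ − p₀) / p₁.
PN = (0.0181 − 0.00445) / 0.0181 = 0.01365 / 0.0181 ≈ 0.7541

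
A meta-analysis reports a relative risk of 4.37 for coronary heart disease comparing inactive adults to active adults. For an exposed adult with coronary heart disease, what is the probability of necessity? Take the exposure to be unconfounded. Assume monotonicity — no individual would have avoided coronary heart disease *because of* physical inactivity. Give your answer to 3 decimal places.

PN ≈ 0.771

Under exogeneity and monotonicity, PN = (RR − 1) / RR = 1 − 1/RR.
PN = (4.37 − 1) / 4.37 = 3.37 / 4.37 ≈ 0.7712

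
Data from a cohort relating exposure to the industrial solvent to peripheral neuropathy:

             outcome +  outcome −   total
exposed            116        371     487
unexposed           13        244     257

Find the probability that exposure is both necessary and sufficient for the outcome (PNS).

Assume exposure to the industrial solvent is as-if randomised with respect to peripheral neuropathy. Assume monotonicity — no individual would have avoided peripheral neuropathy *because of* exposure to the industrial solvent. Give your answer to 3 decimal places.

PNS ≈ 0.188

p₁ = P(outcome | exposed) = 116/487 = 0.23819
p₀ = P(outcome | unexposed) = 13/257 = 0.050584
Under exogeneity and monotonicity, PNS = p₁ − p₀.
PNS = 0.23819 − 0.050584 = 0.18761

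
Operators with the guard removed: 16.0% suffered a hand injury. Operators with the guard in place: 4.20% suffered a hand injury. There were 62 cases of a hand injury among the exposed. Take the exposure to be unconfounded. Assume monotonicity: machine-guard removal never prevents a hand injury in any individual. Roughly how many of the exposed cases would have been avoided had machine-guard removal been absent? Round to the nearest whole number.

p₁ = 0.16, p₀ = 0.042.
PN = (p₁ − p₀)/p₁ = (0.16 − 0.042) / 0.16 ≈ 0.73750.
Attributable cases ≈ PN × (exposed cases) = 0.73750 × 62 ≈ 45.72.

about 46 cases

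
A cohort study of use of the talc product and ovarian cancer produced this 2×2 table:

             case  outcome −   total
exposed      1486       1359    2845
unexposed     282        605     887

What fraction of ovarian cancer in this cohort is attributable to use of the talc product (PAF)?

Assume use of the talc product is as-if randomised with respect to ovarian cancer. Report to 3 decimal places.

p₁ = P(outcome | exposed) = 1486/2845 = 0.52232
p₀ = P(outcome | unexposed) = 282/887 = 0.31793
Exposure prevalence π = 2845/3732 = 0.76233; overall risk P(Y=1) = 0.47374.
Under exogeneity, PAF = [P(Y=1) − p₀]/P(Y=1).
PAF = (0.47374 − 0.31793) / 0.47374 ≈ 0.3289

PAF ≈ 0.329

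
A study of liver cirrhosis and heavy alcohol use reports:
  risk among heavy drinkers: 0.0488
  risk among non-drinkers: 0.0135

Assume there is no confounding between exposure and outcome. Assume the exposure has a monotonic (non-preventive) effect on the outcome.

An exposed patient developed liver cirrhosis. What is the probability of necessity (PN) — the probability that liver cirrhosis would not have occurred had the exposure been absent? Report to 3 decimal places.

Let p₁ = 0.0488, p₀ = 0.0135.
Under exogeneity and monotonicity, PN = (p₁ − p₀) / p₁.
PN = (0.0488 − 0.0135) / 0.0488 = 0.0353 / 0.0488 ≈ 0.7234

PN ≈ 0.723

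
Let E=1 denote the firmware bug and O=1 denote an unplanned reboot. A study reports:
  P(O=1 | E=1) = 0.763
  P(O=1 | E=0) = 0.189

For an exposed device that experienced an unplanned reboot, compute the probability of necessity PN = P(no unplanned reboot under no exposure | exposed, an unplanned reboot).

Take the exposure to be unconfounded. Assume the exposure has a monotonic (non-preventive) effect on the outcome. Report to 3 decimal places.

Let p₁ = 0.763, p₀ = 0.189.
Under exogeneity and monotonicity, PN = (p₁ − p₀) / p₁.
PN = (0.763 − 0.189) / 0.763 = 0.574 / 0.763 ≈ 0.7523

PN ≈ 0.752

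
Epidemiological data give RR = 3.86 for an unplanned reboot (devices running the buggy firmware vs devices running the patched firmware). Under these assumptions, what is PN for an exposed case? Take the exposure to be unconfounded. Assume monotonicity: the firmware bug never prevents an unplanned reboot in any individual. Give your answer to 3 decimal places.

PN ≈ 0.741

Under exogeneity and monotonicity, PN = (RR − 1) / RR = 1 − 1/RR.
PN = (3.86 − 1) / 3.86 = 2.86 / 3.86 ≈ 0.7409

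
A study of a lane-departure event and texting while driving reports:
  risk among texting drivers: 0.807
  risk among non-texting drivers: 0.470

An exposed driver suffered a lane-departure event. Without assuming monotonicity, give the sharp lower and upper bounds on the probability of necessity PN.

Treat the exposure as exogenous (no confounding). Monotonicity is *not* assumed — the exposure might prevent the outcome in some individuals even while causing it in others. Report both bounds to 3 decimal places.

Let p₁ = 0.807, p₀ = 0.47.
Under exogeneity alone the bounds on PN are max{0,(p₁−p₀)/p₁} ≤ PN ≤ min{1,(1−p₀)/p₁}.
  lower = (p₁ − p₀)/p₁ = 0.337 / 0.807 ≈ 0.4176
  upper = min{1, (1 − p₀)/p₁} = 0.53 / 0.807 ≈ 0.6568

0.418 ≤ PN ≤ 0.657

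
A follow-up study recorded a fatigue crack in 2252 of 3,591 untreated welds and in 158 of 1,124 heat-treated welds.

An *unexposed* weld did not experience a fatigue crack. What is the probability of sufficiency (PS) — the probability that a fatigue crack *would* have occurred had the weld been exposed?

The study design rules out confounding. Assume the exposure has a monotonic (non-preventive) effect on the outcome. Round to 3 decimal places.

p₁ = P(outcome | exposed) = 2252/3591 = 0.62712
p₀ = P(outcome | unexposed) = 158/1124 = 0.14057
Under exogeneity and monotonicity, PS = (p₁ − p₀) / (1 − p₀).
PS = (0.62712 − 0.14057) / (1 − 0.14057) = 0.48655 / 0.85943 ≈ 0.5661

PS ≈ 0.566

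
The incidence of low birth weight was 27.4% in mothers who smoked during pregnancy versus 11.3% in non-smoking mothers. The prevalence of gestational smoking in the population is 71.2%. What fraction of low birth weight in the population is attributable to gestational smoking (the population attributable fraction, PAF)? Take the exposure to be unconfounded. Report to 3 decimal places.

PAF ≈ 0.504

p₁ = 0.274, p₀ = 0.113.
Overall risk P(Y=1) = π·p₁ + (1−π)·p₀ = 0.712×0.274 + 0.288×0.113 = 0.22763.
Under exogeneity, PAF = [P(Y=1) − p₀] / P(Y=1).
PAF = (0.22763 − 0.113) / 0.22763 ≈ 0.5036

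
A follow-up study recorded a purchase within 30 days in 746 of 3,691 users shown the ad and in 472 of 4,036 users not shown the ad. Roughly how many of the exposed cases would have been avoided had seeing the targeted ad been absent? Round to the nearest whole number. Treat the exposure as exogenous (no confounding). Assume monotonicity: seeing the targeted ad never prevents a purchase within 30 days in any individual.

p₁ = P(outcome | exposed) = 746/3691 = 0.20211
p₀ = P(outcome | unexposed) = 472/4036 = 0.11695
PN = (p₁ − p₀)/p₁ = (0.20211 − 0.11695) / 0.20211 ≈ 0.42138.
Attributable cases ≈ PN × (exposed cases) = 0.42138 × 746 ≈ 314.35.

about 314 cases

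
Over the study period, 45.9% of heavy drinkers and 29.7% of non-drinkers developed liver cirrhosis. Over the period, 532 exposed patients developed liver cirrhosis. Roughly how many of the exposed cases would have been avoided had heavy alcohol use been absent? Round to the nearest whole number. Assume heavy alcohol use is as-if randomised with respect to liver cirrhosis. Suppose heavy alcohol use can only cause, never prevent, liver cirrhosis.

p₁ = 0.459, p₀ = 0.297.
PN = (p₁ − p₀)/p₁ = (0.459 − 0.297) / 0.459 ≈ 0.35294.
Attributable cases ≈ PN × (exposed cases) = 0.35294 × 532 ≈ 187.76.

about 188 cases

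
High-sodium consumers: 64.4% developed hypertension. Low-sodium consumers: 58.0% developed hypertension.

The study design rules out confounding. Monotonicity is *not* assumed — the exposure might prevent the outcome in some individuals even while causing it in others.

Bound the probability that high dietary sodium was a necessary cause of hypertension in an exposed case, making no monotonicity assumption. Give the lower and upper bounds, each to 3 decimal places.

0.099 ≤ PN ≤ 0.652

p₁ = 0.644, p₀ = 0.58.
Under exogeneity alone the bounds on PN are max{0,(p₁−p₀)/p₁} ≤ PN ≤ min{1,(1−p₀)/p₁}.
  lower = (p₁ − p₀)/p₁ = 0.064 / 0.644 ≈ 0.0994
  upper = min{1, (1 − p₀)/p₁} = 0.42 / 0.644 ≈ 0.6522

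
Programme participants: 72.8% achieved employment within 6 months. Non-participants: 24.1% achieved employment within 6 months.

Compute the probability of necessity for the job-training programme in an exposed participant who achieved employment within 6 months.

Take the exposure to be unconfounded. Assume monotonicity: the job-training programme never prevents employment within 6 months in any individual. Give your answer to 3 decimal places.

p₁ = 0.728, p₀ = 0.241.
Under exogeneity and monotonicity, PN = (p₁ − p₀) / p₁.
PN = (0.728 − 0.241) / 0.728 = 0.487 / 0.728 ≈ 0.6690

PN ≈ 0.669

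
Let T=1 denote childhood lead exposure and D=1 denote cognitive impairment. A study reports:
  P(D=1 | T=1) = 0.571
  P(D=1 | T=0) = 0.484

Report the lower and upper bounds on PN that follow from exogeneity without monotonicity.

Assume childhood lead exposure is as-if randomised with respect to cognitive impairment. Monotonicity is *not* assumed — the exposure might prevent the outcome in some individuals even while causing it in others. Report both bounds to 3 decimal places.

0.152 ≤ PN ≤ 0.904

Let p₁ = 0.571, p₀ = 0.484.
Under exogeneity alone the bounds on PN are max{0,(p₁−p₀)/p₁} ≤ PN ≤ min{1,(1−p₀)/p₁}.
  lower = (p₁ − p₀)/p₁ = 0.087 / 0.571 ≈ 0.1524
  upper = min{1, (1 − p₀)/p₁} = 0.516 / 0.571 ≈ 0.9037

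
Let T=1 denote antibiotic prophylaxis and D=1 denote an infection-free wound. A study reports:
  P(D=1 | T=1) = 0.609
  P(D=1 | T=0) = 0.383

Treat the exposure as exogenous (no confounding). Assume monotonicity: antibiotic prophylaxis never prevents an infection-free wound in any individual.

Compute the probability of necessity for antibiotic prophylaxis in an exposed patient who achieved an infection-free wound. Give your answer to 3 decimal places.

Let p₁ = 0.609, p₀ = 0.383.
Under exogeneity and monotonicity, PN = (p₁ − p₀) / p₁.
PN = (0.609 − 0.383) / 0.609 = 0.226 / 0.609 ≈ 0.3711

PN ≈ 0.371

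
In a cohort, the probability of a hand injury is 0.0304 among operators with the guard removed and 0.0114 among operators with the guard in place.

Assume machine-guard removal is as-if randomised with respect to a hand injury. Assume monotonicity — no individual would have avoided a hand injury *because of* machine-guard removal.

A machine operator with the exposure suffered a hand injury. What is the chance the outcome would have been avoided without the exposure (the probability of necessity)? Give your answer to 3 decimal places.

PN ≈ 0.625

Let p₁ = 0.0304, p₀ = 0.0114.
Under exogeneity and monotonicity, PN = (p₁ − p₀) / p₁.
PN = (0.0304 − 0.0114) / 0.0304 = 0.019 / 0.0304 ≈ 0.6250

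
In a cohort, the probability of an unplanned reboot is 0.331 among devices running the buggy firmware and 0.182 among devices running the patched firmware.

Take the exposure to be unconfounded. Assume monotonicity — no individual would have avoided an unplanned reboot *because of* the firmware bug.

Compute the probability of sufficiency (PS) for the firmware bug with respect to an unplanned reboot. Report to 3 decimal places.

PS ≈ 0.182

Let p₁ = 0.331, p₀ = 0.182.
Under exogeneity and monotonicity, PS = (p₁ − p₀) / (1 − p₀).
PS = (0.331 − 0.182) / (1 − 0.182) = 0.149 / 0.818 ≈ 0.1822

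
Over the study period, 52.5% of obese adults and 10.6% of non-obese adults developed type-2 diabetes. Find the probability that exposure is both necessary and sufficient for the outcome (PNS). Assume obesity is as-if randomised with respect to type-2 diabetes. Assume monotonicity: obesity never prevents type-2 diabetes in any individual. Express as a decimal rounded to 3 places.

p₁ = 0.525, p₀ = 0.106.
Under exogeneity and monotonicity, PNS = p₁ − p₀.
PNS = 0.525 − 0.106 = 0.419

PNS ≈ 0.419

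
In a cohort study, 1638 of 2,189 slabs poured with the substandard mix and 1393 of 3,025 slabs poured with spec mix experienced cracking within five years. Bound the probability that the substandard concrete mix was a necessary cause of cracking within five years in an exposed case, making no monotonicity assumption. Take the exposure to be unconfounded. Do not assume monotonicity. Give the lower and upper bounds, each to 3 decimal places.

p₁ = P(outcome | exposed) = 1638/2189 = 0.74829
p₀ = P(outcome | unexposed) = 1393/3025 = 0.4605
Under exogeneity alone the bounds on PN are max{0,(p₁−p₀)/p₁} ≤ PN ≤ min{1,(1−p₀)/p₁}.
  lower = (p₁ − p₀)/p₁ = 0.28779 / 0.74829 ≈ 0.3846
  upper = min{1, (1 − p₀)/p₁} = 0.5395 / 0.74829 ≈ 0.7210

0.385 ≤ PN ≤ 0.721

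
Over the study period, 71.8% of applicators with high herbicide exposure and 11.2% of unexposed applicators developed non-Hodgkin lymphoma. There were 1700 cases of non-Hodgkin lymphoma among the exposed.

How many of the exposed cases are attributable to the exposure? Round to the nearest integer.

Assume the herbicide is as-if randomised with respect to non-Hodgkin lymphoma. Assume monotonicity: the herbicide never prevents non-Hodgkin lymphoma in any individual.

about 1435 cases

p₁ = 0.718, p₀ = 0.112.
PN = (p₁ − p₀)/p₁ = (0.718 − 0.112) / 0.718 ≈ 0.84401.
Attributable cases ≈ PN × (exposed cases) = 0.84401 × 1700 ≈ 1434.82.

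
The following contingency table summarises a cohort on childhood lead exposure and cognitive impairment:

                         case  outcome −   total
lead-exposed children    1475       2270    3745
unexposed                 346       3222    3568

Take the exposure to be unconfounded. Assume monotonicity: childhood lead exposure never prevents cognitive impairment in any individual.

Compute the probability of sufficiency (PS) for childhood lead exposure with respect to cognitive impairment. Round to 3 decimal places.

PS ≈ 0.329

p₁ = P(outcome | exposed) = 1475/3745 = 0.39386
p₀ = P(outcome | unexposed) = 346/3568 = 0.096973
Under exogeneity and monotonicity, PS = (p₁ − p₀) / (1 − p₀).
PS = (0.39386 − 0.096973) / (1 − 0.096973) = 0.29689 / 0.90303 ≈ 0.3288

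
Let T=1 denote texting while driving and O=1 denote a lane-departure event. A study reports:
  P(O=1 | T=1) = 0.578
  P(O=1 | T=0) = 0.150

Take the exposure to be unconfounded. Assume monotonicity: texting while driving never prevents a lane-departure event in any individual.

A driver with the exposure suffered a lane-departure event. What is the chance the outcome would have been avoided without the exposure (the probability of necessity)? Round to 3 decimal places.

Let p₁ = 0.578, p₀ = 0.15.
Under exogeneity and monotonicity, PN = (p₁ − p₀) / p₁.
PN = (0.578 − 0.15) / 0.578 = 0.428 / 0.578 ≈ 0.7405

PN ≈ 0.740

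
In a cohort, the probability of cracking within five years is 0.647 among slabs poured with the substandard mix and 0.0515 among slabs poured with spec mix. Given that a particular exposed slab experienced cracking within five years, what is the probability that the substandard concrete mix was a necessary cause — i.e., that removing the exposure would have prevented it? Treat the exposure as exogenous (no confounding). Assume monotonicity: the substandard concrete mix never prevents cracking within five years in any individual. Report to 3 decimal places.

Let p₁ = 0.647, p₀ = 0.0515.
Under exogeneity and monotonicity, PN = (p₁ − p₀) / p₁.
PN = (0.647 − 0.0515) / 0.647 = 0.5955 / 0.647 ≈ 0.9204

PN ≈ 0.920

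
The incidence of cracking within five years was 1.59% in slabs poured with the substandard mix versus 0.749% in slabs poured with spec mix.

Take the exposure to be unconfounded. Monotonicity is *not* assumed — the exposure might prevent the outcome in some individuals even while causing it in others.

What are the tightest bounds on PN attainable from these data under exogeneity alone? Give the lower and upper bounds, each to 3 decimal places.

p₁ = 0.0159, p₀ = 0.00749.
Under exogeneity alone the bounds on PN are max{0,(p₁−p₀)/p₁} ≤ PN ≤ min{1,(1−p₀)/p₁}.
  lower = (p₁ − p₀)/p₁ = 0.00841 / 0.0159 ≈ 0.5289
  upper = min{1, (1 − p₀)/p₁} = 0.99251 / 0.0159 ≈ 62.4220 → capped at 1

0.529 ≤ PN ≤ 1.000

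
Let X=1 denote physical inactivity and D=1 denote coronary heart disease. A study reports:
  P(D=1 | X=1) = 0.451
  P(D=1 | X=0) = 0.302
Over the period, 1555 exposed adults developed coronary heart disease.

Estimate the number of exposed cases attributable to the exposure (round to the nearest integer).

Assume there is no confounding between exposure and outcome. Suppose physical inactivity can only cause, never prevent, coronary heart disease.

Let p₁ = 0.451, p₀ = 0.302.
PN = (p₁ − p₀)/p₁ = (0.451 − 0.302) / 0.451 ≈ 0.33038.
Attributable cases ≈ PN × (exposed cases) = 0.33038 × 1555 ≈ 513.74.

about 514 cases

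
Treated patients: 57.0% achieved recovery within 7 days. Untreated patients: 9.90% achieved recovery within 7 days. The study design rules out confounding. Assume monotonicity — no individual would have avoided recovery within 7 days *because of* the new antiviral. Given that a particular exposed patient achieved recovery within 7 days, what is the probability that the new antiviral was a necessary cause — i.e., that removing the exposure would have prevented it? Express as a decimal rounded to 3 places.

p₁ = 0.57, p₀ = 0.099.
Under exogeneity and monotonicity, PN = (p₁ − p₀) / p₁.
PN = (0.57 − 0.099) / 0.57 = 0.471 / 0.57 ≈ 0.8263

PN ≈ 0.826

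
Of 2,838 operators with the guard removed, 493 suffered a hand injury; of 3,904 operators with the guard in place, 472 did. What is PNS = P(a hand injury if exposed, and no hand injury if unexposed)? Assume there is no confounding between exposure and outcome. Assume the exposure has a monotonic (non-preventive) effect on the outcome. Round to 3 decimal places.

PNS ≈ 0.053

p₁ = P(outcome | exposed) = 493/2838 = 0.17371
p₀ = P(outcome | unexposed) = 472/3904 = 0.1209
Under exogeneity and monotonicity, PNS = p₁ − p₀.
PNS = 0.17371 − 0.1209 = 0.052812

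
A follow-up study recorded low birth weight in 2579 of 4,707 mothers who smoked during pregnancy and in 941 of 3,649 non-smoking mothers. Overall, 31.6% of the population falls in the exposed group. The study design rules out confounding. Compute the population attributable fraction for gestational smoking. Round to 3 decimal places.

p₁ = P(outcome | exposed) = 2579/4707 = 0.54791
p₀ = P(outcome | unexposed) = 941/3649 = 0.25788
Overall risk P(Y=1) = π·p₁ + (1−π)·p₀ = 0.316×0.54791 + 0.684×0.25788 = 0.34953.
Under exogeneity, PAF = [P(Y=1) − p₀] / P(Y=1).
PAF = (0.34953 − 0.25788) / 0.34953 ≈ 0.2622

PAF ≈ 0.262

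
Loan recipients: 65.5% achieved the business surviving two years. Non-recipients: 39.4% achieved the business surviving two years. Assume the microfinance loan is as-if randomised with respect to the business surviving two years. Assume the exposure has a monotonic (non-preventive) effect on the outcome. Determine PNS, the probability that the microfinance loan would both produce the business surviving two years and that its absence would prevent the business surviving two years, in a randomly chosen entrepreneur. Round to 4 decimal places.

p₁ = 0.655, p₀ = 0.394.
Under exogeneity and monotonicity, PNS = p₁ − p₀.
PNS = 0.655 − 0.394 = 0.261

PNS ≈ 0.2610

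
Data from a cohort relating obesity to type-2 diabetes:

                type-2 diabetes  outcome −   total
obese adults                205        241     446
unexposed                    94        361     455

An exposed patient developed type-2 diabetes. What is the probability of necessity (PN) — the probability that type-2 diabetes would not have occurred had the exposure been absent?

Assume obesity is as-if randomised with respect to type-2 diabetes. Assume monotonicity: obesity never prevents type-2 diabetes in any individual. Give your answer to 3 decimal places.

p₁ = P(outcome | exposed) = 205/446 = 0.45964
p₀ = P(outcome | unexposed) = 94/455 = 0.20659
Under exogeneity and monotonicity, PN = (p₁ − p₀)/p₁.
PN = (0.45964 − 0.20659) / 0.45964 ≈ 0.5505

PN ≈ 0.551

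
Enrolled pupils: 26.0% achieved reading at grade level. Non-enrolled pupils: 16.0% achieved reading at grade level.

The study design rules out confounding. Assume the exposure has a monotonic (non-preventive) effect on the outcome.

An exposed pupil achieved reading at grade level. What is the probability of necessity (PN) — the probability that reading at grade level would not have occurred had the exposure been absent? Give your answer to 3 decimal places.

PN ≈ 0.385

p₁ = 0.26, p₀ = 0.16.
Under exogeneity and monotonicity, PN = (p₁ − p₀) / p₁.
PN = (0.26 − 0.16) / 0.26 = 0.1 / 0.26 ≈ 0.3846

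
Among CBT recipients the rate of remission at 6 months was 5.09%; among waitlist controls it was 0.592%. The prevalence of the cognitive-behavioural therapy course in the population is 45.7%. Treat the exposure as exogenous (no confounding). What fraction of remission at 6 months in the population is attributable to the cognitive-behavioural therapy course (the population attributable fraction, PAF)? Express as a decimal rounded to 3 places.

p₁ = 0.0509, p₀ = 0.00592.
Overall risk P(Y=1) = π·p₁ + (1−π)·p₀ = 0.457×0.0509 + 0.543×0.00592 = 0.026476.
Under exogeneity, PAF = [P(Y=1) − p₀] / P(Y=1).
PAF = (0.026476 − 0.00592) / 0.026476 ≈ 0.7764

PAF ≈ 0.776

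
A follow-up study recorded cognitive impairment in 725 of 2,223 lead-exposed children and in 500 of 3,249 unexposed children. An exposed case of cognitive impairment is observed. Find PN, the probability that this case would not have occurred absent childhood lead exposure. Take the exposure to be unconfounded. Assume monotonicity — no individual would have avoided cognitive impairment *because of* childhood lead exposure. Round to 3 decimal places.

PN ≈ 0.528

p₁ = P(outcome | exposed) = 725/2223 = 0.32614
p₀ = P(outcome | unexposed) = 500/3249 = 0.15389
Under exogeneity and monotonicity, PN = (p₁ − p₀) / p₁.
PN = (0.32614 − 0.15389) / 0.32614 = 0.17224 / 0.32614 ≈ 0.5281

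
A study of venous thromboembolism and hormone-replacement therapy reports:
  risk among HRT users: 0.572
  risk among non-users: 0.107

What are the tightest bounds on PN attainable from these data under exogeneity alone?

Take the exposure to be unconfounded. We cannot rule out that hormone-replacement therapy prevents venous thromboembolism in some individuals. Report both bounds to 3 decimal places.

Let p₁ = 0.572, p₀ = 0.107.
Under exogeneity alone the bounds on PN are max{0,(p₁−p₀)/p₁} ≤ PN ≤ min{1,(1−p₀)/p₁}.
  lower = (p₁ − p₀)/p₁ = 0.465 / 0.572 ≈ 0.8129
  upper = min{1, (1 − p₀)/p₁} = 0.893 / 0.572 ≈ 1.5612 → capped at 1

0.813 ≤ PN ≤ 1.000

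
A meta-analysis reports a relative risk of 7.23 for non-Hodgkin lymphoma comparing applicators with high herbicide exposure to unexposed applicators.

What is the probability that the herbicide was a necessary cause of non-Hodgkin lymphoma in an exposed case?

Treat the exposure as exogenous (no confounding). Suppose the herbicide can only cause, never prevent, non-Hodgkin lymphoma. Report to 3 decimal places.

Under exogeneity and monotonicity, PN = (RR − 1) / RR = 1 − 1/RR.
PN = (7.23 − 1) / 7.23 = 6.23 / 7.23 ≈ 0.8617

PN ≈ 0.862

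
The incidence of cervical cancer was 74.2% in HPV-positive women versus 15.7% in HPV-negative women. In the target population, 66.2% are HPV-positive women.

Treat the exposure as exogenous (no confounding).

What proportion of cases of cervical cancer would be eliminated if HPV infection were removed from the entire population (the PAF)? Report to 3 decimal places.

PAF ≈ 0.712

p₁ = 0.742, p₀ = 0.157.
Overall risk P(Y=1) = π·p₁ + (1−π)·p₀ = 0.662×0.742 + 0.338×0.157 = 0.54427.
Under exogeneity, PAF = [P(Y=1) − p₀] / P(Y=1).
PAF = (0.54427 − 0.157) / 0.54427 ≈ 0.7115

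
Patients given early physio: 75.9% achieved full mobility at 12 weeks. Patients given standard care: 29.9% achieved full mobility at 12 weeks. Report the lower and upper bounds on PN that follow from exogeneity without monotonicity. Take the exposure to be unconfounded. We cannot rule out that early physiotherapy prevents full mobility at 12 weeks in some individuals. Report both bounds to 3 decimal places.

p₁ = 0.759, p₀ = 0.299.
Under exogeneity alone the bounds on PN are max{0,(p₁−p₀)/p₁} ≤ PN ≤ min{1,(1−p₀)/p₁}.
  lower = (p₁ − p₀)/p₁ = 0.46 / 0.759 ≈ 0.6061
  upper = min{1, (1 − p₀)/p₁} = 0.701 / 0.759 ≈ 0.9236

0.606 ≤ PN ≤ 0.924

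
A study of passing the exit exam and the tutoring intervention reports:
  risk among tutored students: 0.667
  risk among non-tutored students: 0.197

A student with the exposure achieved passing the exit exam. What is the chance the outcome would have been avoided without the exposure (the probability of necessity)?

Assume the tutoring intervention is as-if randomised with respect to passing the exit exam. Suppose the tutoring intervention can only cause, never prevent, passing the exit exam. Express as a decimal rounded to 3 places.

PN ≈ 0.705

Let p₁ = 0.667, p₀ = 0.197.
Under exogeneity and monotonicity, PN = (p₁ − p₀) / p₁.
PN = (0.667 − 0.197) / 0.667 = 0.47 / 0.667 ≈ 0.7046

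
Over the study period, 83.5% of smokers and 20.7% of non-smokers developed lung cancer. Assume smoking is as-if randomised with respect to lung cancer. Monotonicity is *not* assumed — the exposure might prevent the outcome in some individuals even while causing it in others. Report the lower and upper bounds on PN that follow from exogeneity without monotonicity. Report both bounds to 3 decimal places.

p₁ = 0.835, p₀ = 0.207.
Under exogeneity alone the bounds on PN are max{0,(p₁−p₀)/p₁} ≤ PN ≤ min{1,(1−p₀)/p₁}.
  lower = (p₁ − p₀)/p₁ = 0.628 / 0.835 ≈ 0.7521
  upper = min{1, (1 − p₀)/p₁} = 0.793 / 0.835 ≈ 0.9497

0.752 ≤ PN ≤ 0.950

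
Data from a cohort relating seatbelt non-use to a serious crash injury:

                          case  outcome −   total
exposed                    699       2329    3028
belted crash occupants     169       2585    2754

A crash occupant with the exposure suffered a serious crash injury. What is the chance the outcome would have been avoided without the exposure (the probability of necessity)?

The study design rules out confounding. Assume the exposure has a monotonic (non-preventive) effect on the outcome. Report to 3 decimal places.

PN ≈ 0.734

p₁ = P(outcome | exposed) = 699/3028 = 0.23085
p₀ = P(outcome | unexposed) = 169/2754 = 0.061365
Under exogeneity and monotonicity, PN = (p₁ − p₀)/p₁.
PN = (0.23085 − 0.061365) / 0.23085 ≈ 0.7342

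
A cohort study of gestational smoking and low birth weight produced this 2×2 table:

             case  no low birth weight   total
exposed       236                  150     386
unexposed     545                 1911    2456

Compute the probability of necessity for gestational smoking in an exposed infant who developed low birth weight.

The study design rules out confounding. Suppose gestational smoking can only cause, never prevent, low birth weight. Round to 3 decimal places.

PN ≈ 0.637

p₁ = P(outcome | exposed) = 236/386 = 0.6114
p₀ = P(outcome | unexposed) = 545/2456 = 0.22191
Under exogeneity and monotonicity, PN = (p₁ − p₀)/p₁.
PN = (0.6114 − 0.22191) / 0.6114 ≈ 0.6371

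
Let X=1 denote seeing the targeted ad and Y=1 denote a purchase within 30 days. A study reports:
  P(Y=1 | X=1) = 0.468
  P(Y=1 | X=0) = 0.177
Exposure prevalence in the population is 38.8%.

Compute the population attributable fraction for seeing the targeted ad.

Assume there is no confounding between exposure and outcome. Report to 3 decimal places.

Let p₁ = 0.468, p₀ = 0.177.
Overall risk P(Y=1) = π·p₁ + (1−π)·p₀ = 0.388×0.468 + 0.612×0.177 = 0.28991.
Under exogeneity, PAF = [P(Y=1) − p₀] / P(Y=1).
PAF = (0.28991 − 0.177) / 0.28991 ≈ 0.3895

PAF ≈ 0.389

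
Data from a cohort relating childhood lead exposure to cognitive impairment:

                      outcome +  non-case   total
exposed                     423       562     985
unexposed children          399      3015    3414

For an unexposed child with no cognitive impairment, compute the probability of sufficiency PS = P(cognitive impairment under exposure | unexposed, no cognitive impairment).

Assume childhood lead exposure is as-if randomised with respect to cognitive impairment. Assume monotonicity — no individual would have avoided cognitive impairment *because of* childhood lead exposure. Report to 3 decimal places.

p₁ = P(outcome | exposed) = 423/985 = 0.42944
p₀ = P(outcome | unexposed) = 399/3414 = 0.11687
Under exogeneity and monotonicity, PS = (p₁ − p₀) / (1 − p₀).
PS = (0.42944 − 0.11687) / (1 − 0.11687) = 0.31257 / 0.88313 ≈ 0.3539

PS ≈ 0.354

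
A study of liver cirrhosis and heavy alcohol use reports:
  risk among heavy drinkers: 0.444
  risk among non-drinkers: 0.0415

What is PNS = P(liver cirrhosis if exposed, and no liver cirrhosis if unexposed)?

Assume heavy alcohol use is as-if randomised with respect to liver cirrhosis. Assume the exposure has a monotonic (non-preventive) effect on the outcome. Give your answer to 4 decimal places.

Let p₁ = 0.444, p₀ = 0.0415.
Under exogeneity and monotonicity, PNS = p₁ − p₀.
PNS = 0.444 − 0.0415 = 0.4025

PNS ≈ 0.4025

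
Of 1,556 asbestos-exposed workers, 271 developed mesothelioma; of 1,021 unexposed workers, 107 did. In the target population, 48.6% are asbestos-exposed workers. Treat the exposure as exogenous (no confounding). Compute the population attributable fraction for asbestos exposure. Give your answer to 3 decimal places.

p₁ = P(outcome | exposed) = 271/1556 = 0.17416
p₀ = P(outcome | unexposed) = 107/1021 = 0.1048
Overall risk P(Y=1) = π·p₁ + (1−π)·p₀ = 0.486×0.17416 + 0.514×0.1048 = 0.13851.
Under exogeneity, PAF = [P(Y=1) − p₀] / P(Y=1).
PAF = (0.13851 − 0.1048) / 0.13851 ≈ 0.2434

PAF ≈ 0.243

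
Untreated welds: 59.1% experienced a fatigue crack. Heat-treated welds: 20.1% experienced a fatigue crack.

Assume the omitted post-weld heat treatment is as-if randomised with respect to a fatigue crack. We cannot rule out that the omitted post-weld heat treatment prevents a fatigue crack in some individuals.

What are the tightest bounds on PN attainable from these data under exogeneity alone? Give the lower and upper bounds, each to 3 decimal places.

0.660 ≤ PN ≤ 1.000

p₁ = 0.591, p₀ = 0.201.
Under exogeneity alone the bounds on PN are max{0,(p₁−p₀)/p₁} ≤ PN ≤ min{1,(1−p₀)/p₁}.
  lower = (p₁ − p₀)/p₁ = 0.39 / 0.591 ≈ 0.6599
  upper = min{1, (1 − p₀)/p₁} = 0.799 / 0.591 ≈ 1.3519 → capped at 1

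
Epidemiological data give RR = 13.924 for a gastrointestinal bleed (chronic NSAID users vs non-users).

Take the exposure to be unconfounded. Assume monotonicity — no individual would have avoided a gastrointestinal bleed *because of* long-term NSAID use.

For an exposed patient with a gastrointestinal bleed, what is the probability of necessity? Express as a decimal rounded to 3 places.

PN ≈ 0.928

Under exogeneity and monotonicity, PN = (RR − 1) / RR = 1 − 1/RR.
PN = (13.924 − 1) / 13.924 = 12.92 / 13.924 ≈ 0.9282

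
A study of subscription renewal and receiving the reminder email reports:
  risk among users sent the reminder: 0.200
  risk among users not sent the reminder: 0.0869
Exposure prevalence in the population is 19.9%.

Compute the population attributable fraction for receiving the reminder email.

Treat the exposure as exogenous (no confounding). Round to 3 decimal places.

Let p₁ = 0.2, p₀ = 0.0869.
Overall risk P(Y=1) = π·p₁ + (1−π)·p₀ = 0.199×0.2 + 0.801×0.0869 = 0.10941.
Under exogeneity, PAF = [P(Y=1) − p₀] / P(Y=1).
PAF = (0.10941 − 0.0869) / 0.10941 ≈ 0.2057

PAF ≈ 0.206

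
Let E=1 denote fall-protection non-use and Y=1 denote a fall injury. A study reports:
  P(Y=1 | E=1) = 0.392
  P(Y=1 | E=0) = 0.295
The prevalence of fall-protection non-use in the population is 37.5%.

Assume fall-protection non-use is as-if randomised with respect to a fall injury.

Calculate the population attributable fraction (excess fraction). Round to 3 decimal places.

Let p₁ = 0.392, p₀ = 0.295.
Overall risk P(Y=1) = π·p₁ + (1−π)·p₀ = 0.375×0.392 + 0.625×0.295 = 0.33137.
Under exogeneity, PAF = [P(Y=1) − p₀] / P(Y=1).
PAF = (0.33137 − 0.295) / 0.33137 ≈ 0.1098

PAF ≈ 0.110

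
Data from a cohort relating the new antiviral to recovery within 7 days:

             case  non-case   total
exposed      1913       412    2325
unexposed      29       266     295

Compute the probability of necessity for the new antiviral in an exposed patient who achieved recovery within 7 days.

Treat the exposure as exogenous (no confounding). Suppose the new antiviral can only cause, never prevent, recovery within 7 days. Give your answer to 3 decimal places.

PN ≈ 0.881

p₁ = P(outcome | exposed) = 1913/2325 = 0.8228
p₀ = P(outcome | unexposed) = 29/295 = 0.098305
Under exogeneity and monotonicity, PN = (p₁ − p₀)/p₁.
PN = (0.8228 − 0.098305) / 0.8228 ≈ 0.8805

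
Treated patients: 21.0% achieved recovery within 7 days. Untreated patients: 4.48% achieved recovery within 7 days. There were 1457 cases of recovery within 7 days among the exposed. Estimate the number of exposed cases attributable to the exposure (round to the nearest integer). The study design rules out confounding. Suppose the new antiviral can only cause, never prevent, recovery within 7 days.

p₁ = 0.21, p₀ = 0.0448.
PN = (p₁ − p₀)/p₁ = (0.21 − 0.0448) / 0.21 ≈ 0.78667.
Attributable cases ≈ PN × (exposed cases) = 0.78667 × 1457 ≈ 1146.17.

about 1146 cases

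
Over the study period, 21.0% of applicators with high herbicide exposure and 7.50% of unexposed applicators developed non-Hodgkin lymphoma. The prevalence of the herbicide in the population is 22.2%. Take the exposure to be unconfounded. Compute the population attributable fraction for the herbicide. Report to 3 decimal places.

p₁ = 0.21, p₀ = 0.075.
Overall risk P(Y=1) = π·p₁ + (1−π)·p₀ = 0.222×0.21 + 0.778×0.075 = 0.10497.
Under exogeneity, PAF = [P(Y=1) − p₀] / P(Y=1).
PAF = (0.10497 − 0.075) / 0.10497 ≈ 0.2855

PAF ≈ 0.286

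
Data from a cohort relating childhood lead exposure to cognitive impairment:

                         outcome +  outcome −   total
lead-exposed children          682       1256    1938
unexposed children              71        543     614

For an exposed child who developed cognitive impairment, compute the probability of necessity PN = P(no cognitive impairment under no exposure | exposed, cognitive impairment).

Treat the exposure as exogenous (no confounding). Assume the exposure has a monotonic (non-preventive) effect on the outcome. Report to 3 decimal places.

p₁ = P(outcome | exposed) = 682/1938 = 0.35191
p₀ = P(outcome | unexposed) = 71/614 = 0.11564
Under exogeneity and monotonicity, PN = (p₁ − p₀) / p₁.
PN = (0.35191 − 0.11564) / 0.35191 = 0.23627 / 0.35191 ≈ 0.6714

PN ≈ 0.671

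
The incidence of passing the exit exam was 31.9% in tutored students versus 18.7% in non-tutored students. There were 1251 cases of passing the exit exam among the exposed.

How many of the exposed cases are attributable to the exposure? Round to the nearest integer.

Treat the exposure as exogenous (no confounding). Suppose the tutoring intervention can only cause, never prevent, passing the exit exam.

p₁ = 0.319, p₀ = 0.187.
PN = (p₁ − p₀)/p₁ = (0.319 − 0.187) / 0.319 ≈ 0.41379.
Attributable cases ≈ PN × (exposed cases) = 0.41379 × 1251 ≈ 517.66.

about 518 cases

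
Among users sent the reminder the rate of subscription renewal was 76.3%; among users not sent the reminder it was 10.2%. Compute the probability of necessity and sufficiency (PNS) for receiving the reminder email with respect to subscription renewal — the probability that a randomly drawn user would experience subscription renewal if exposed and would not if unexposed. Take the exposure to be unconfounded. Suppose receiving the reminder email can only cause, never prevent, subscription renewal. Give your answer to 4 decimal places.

PNS ≈ 0.6610

p₁ = 0.763, p₀ = 0.102.
Under exogeneity and monotonicity, PNS = p₁ − p₀.
PNS = 0.763 − 0.102 = 0.661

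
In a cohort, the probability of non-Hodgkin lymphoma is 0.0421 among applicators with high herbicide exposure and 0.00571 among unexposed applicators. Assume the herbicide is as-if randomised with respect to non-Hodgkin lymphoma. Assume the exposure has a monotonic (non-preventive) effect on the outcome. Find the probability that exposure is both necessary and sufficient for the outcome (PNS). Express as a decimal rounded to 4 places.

Let p₁ = 0.0421, p₀ = 0.00571.
Under exogeneity and monotonicity, PNS = p₁ − p₀.
PNS = 0.0421 − 0.00571 = 0.03639

PNS ≈ 0.0364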